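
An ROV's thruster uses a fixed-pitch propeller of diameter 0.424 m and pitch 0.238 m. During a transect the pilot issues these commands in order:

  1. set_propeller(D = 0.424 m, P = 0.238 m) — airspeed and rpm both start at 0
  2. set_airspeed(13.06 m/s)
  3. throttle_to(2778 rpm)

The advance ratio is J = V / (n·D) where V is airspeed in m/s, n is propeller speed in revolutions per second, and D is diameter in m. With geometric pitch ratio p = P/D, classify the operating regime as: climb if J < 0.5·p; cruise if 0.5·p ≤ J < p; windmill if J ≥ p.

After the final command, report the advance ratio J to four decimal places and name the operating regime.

set_propeller: D = 0.424 m, P = 0.238 m (p = P/D = 0.561321); state ← (V=0, rpm=0)
set_airspeed(13.06): V ← 13.06 m/s
throttle_to(2778): rpm ← 2778
final state: V = 13.06 m/s, rpm = 2778 → n = rpm/60 = 46.300000 rev/s
J = V / (n·D) = 13.06 / (46.300000 × 0.424) = 0.665268
regime bands: climb J<0.2807 | cruise [0.2807, 0.5613) | windmill J≥0.5613
J = 0.6653 → windmill

J = 0.6653, regime = windmill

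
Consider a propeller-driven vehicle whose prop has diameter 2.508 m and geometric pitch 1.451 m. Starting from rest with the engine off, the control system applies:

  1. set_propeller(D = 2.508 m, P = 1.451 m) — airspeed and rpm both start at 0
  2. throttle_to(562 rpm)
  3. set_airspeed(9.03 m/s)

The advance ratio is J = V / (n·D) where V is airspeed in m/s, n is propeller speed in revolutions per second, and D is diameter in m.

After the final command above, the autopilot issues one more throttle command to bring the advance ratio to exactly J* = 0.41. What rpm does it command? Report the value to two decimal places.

rpm = 526.90

set_propeller: D = 2.508 m, P = 1.451 m (p = P/D = 0.578549); state ← (V=0, rpm=0)
throttle_to(562): rpm ← 562
set_airspeed(9.03): V ← 9.03 m/s
final state: V = 9.03 m/s, rpm = 562 → n = rpm/60 = 9.366667 rev/s
target J* = 0.41; solve J* = V/(n·D) for n: n = V/(J*·D) = 9.03/(0.41 × 2.508) = 8.781655 rev/s
rpm = 60·n = 526.899288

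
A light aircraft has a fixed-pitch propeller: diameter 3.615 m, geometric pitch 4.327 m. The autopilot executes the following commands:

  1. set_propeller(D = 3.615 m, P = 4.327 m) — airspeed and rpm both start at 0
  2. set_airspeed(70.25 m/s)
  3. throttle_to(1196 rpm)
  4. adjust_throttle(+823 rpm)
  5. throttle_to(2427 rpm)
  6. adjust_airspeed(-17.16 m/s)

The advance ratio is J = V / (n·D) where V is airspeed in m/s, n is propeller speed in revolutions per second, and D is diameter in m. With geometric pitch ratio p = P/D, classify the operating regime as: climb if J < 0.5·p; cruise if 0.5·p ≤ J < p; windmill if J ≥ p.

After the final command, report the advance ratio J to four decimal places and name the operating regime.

J = 0.3631, regime = climb

set_propeller: D = 3.615 m, P = 4.327 m (p = P/D = 1.196957); state ← (V=0, rpm=0)
set_airspeed(70.25): V ← 70.25 m/s
throttle_to(1196): rpm ← 1196
adjust_throttle(+823): rpm ← 1196 +823 = 2019
throttle_to(2427): rpm ← 2427
adjust_airspeed(-17.16): V ← 70.25 -17.16 = 53.09 m/s
final state: V = 53.09 m/s, rpm = 2427 → n = rpm/60 = 40.450000 rev/s
J = V / (n·D) = 53.09 / (40.450000 × 3.615) = 0.363066
regime bands: climb J<0.5985 | cruise [0.5985, 1.1970) | windmill J≥1.1970
J = 0.3631 → climb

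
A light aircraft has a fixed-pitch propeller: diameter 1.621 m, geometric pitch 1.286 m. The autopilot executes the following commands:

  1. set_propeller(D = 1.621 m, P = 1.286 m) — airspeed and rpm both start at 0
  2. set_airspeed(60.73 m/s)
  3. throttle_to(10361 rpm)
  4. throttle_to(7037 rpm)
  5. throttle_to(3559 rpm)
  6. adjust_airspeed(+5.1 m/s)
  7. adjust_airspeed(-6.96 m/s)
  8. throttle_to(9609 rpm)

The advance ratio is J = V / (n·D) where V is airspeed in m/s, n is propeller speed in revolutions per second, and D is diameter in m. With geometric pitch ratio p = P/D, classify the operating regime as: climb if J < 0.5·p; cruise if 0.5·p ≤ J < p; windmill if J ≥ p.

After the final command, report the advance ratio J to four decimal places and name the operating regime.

set_propeller: D = 1.621 m, P = 1.286 m (p = P/D = 0.793337); state ← (V=0, rpm=0)
set_airspeed(60.73): V ← 60.73 m/s
throttle_to(10361): rpm ← 10361
throttle_to(7037): rpm ← 7037
throttle_to(3559): rpm ← 3559
adjust_airspeed(+5.1): V ← 60.73 +5.1 = 65.83 m/s
adjust_airspeed(-6.96): V ← 65.83 -6.96 = 58.87 m/s
throttle_to(9609): rpm ← 9609
final state: V = 58.87 m/s, rpm = 9609 → n = rpm/60 = 160.150000 rev/s
J = V / (n·D) = 58.87 / (160.150000 × 1.621) = 0.226769
regime bands: climb J<0.3967 | cruise [0.3967, 0.7933) | windmill J≥0.7933
J = 0.2268 → climb

J = 0.2268, regime = climb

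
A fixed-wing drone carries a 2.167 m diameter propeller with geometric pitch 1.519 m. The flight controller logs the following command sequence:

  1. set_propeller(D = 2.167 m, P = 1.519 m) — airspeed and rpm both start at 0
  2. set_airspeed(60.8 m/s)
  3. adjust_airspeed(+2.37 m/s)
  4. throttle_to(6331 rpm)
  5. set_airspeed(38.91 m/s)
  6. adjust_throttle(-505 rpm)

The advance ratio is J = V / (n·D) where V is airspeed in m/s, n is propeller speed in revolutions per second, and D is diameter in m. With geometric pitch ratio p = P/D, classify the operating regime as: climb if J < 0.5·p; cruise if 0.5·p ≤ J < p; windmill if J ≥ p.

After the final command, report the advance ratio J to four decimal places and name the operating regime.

J = 0.1849, regime = climb

set_propeller: D = 2.167 m, P = 1.519 m (p = P/D = 0.700969); state ← (V=0, rpm=0)
set_airspeed(60.8): V ← 60.8 m/s
adjust_airspeed(+2.37): V ← 60.8 +2.37 = 63.17 m/s
throttle_to(6331): rpm ← 6331
set_airspeed(38.91): V ← 38.91 m/s
adjust_throttle(-505): rpm ← 6331 -505 = 5826
final state: V = 38.91 m/s, rpm = 5826 → n = rpm/60 = 97.100000 rev/s
J = V / (n·D) = 38.91 / (97.100000 × 2.167) = 0.184920
regime bands: climb J<0.3505 | cruise [0.3505, 0.7010) | windmill J≥0.7010
J = 0.1849 → climb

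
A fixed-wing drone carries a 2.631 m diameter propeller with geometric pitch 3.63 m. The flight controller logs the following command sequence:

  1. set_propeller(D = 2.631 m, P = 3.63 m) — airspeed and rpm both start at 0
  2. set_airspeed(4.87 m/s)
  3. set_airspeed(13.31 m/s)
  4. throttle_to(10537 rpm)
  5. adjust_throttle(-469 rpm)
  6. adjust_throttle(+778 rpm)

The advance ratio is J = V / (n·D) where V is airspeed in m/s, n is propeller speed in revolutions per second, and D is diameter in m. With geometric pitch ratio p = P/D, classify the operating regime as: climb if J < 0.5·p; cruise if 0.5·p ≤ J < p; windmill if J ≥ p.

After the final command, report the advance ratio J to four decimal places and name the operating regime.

set_propeller: D = 2.631 m, P = 3.63 m (p = P/D = 1.379704); state ← (V=0, rpm=0)
set_airspeed(4.87): V ← 4.87 m/s
set_airspeed(13.31): V ← 13.31 m/s
throttle_to(10537): rpm ← 10537
adjust_throttle(-469): rpm ← 10537 -469 = 10068
adjust_throttle(+778): rpm ← 10068 +778 = 10846
final state: V = 13.31 m/s, rpm = 10846 → n = rpm/60 = 180.766667 rev/s
J = V / (n·D) = 13.31 / (180.766667 × 2.631) = 0.027986
regime bands: climb J<0.6899 | cruise [0.6899, 1.3797) | windmill J≥1.3797
J = 0.0280 → climb

J = 0.0280, regime = climb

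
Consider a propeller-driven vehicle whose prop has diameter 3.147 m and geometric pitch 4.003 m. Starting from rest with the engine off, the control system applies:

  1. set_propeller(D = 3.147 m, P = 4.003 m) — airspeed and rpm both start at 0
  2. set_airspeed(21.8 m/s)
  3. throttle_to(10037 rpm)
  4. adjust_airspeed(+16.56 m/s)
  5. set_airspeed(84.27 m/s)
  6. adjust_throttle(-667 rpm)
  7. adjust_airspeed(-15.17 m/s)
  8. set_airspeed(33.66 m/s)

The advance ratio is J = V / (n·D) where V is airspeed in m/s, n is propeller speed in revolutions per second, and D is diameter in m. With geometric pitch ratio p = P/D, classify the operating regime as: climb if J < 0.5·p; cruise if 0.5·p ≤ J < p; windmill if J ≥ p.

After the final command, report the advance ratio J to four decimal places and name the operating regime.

J = 0.0685, regime = climb

set_propeller: D = 3.147 m, P = 4.003 m (p = P/D = 1.272005); state ← (V=0, rpm=0)
set_airspeed(21.8): V ← 21.8 m/s
throttle_to(10037): rpm ← 10037
adjust_airspeed(+16.56): V ← 21.8 +16.56 = 38.36 m/s
set_airspeed(84.27): V ← 84.27 m/s
adjust_throttle(-667): rpm ← 10037 -667 = 9370
adjust_airspeed(-15.17): V ← 84.27 -15.17 = 69.1 m/s
set_airspeed(33.66): V ← 33.66 m/s
final state: V = 33.66 m/s, rpm = 9370 → n = rpm/60 = 156.166667 rev/s
J = V / (n·D) = 33.66 / (156.166667 × 3.147) = 0.068490
regime bands: climb J<0.6360 | cruise [0.6360, 1.2720) | windmill J≥1.2720
J = 0.0685 → climb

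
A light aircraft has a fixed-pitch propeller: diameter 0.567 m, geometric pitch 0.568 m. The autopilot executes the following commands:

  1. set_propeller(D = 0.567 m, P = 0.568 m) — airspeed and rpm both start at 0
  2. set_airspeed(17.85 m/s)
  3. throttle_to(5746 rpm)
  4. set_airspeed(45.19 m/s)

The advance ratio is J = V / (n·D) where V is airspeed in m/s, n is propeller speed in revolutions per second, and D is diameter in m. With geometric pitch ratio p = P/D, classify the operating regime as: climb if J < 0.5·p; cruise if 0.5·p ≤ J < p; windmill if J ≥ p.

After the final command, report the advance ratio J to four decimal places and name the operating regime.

J = 0.8322, regime = cruise

set_propeller: D = 0.567 m, P = 0.568 m (p = P/D = 1.001764); state ← (V=0, rpm=0)
set_airspeed(17.85): V ← 17.85 m/s
throttle_to(5746): rpm ← 5746
set_airspeed(45.19): V ← 45.19 m/s
final state: V = 45.19 m/s, rpm = 5746 → n = rpm/60 = 95.766667 rev/s
J = V / (n·D) = 45.19 / (95.766667 × 0.567) = 0.832233
regime bands: climb J<0.5009 | cruise [0.5009, 1.0018) | windmill J≥1.0018
J = 0.8322 → cruise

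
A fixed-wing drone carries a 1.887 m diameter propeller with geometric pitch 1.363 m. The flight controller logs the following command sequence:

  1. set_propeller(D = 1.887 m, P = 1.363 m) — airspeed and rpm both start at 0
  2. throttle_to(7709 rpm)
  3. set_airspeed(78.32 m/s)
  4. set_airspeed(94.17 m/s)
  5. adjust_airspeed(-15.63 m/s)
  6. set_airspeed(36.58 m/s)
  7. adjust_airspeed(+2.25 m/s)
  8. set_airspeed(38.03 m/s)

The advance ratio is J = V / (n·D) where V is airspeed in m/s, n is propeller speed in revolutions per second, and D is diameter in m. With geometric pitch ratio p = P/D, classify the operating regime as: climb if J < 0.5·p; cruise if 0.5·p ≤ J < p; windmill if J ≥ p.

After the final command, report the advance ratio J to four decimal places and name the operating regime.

J = 0.1569, regime = climb

set_propeller: D = 1.887 m, P = 1.363 m (p = P/D = 0.722311); state ← (V=0, rpm=0)
throttle_to(7709): rpm ← 7709
set_airspeed(78.32): V ← 78.32 m/s
set_airspeed(94.17): V ← 94.17 m/s
adjust_airspeed(-15.63): V ← 94.17 -15.63 = 78.54 m/s
set_airspeed(36.58): V ← 36.58 m/s
adjust_airspeed(+2.25): V ← 36.58 +2.25 = 38.83 m/s
set_airspeed(38.03): V ← 38.03 m/s
final state: V = 38.03 m/s, rpm = 7709 → n = rpm/60 = 128.483333 rev/s
J = V / (n·D) = 38.03 / (128.483333 × 1.887) = 0.156858
regime bands: climb J<0.3612 | cruise [0.3612, 0.7223) | windmill J≥0.7223
J = 0.1569 → climb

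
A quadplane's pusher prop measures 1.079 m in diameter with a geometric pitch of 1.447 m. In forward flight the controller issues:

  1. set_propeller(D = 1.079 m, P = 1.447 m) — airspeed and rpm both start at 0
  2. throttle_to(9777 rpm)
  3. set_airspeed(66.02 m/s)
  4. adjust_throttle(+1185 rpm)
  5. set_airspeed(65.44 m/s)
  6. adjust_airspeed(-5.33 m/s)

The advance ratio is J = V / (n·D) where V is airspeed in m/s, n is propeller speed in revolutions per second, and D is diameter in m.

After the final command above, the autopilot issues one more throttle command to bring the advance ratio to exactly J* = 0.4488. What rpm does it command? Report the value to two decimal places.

set_propeller: D = 1.079 m, P = 1.447 m (p = P/D = 1.341057); state ← (V=0, rpm=0)
throttle_to(9777): rpm ← 9777
set_airspeed(66.02): V ← 66.02 m/s
adjust_throttle(+1185): rpm ← 9777 +1185 = 10962
set_airspeed(65.44): V ← 65.44 m/s
adjust_airspeed(-5.33): V ← 65.44 -5.33 = 60.11 m/s
final state: V = 60.11 m/s, rpm = 10962 → n = rpm/60 = 182.700000 rev/s
target J* = 0.4488; solve J* = V/(n·D) for n: n = V/(J*·D) = 60.11/(0.4488 × 1.079) = 124.128765 rev/s
rpm = 60·n = 7447.725910

rpm = 7447.73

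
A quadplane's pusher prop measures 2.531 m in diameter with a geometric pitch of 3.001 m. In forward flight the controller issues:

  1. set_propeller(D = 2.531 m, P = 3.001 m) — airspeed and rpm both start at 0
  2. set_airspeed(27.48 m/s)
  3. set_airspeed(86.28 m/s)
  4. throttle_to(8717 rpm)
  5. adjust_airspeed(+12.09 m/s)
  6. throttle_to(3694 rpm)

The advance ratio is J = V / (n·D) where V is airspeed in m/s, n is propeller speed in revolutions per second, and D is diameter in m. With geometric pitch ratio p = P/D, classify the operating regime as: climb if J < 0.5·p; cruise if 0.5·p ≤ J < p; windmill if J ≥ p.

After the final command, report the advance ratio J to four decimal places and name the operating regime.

set_propeller: D = 2.531 m, P = 3.001 m (p = P/D = 1.185697); state ← (V=0, rpm=0)
set_airspeed(27.48): V ← 27.48 m/s
set_airspeed(86.28): V ← 86.28 m/s
throttle_to(8717): rpm ← 8717
adjust_airspeed(+12.09): V ← 86.28 +12.09 = 98.37 m/s
throttle_to(3694): rpm ← 3694
final state: V = 98.37 m/s, rpm = 3694 → n = rpm/60 = 61.566667 rev/s
J = V / (n·D) = 98.37 / (61.566667 × 2.531) = 0.631284
regime bands: climb J<0.5928 | cruise [0.5928, 1.1857) | windmill J≥1.1857
J = 0.6313 → cruise

J = 0.6313, regime = cruise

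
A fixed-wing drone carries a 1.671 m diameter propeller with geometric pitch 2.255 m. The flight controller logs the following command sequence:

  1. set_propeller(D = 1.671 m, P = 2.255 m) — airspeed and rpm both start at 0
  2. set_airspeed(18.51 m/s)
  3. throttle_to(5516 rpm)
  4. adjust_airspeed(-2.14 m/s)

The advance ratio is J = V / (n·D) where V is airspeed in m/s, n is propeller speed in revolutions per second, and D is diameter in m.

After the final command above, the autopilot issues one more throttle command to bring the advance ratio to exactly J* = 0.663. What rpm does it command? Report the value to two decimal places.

set_propeller: D = 1.671 m, P = 2.255 m (p = P/D = 1.349491); state ← (V=0, rpm=0)
set_airspeed(18.51): V ← 18.51 m/s
throttle_to(5516): rpm ← 5516
adjust_airspeed(-2.14): V ← 18.51 -2.14 = 16.37 m/s
final state: V = 16.37 m/s, rpm = 5516 → n = rpm/60 = 91.933333 rev/s
target J* = 0.663; solve J* = V/(n·D) for n: n = V/(J*·D) = 16.37/(0.663 × 1.671) = 14.776062 rev/s
rpm = 60·n = 886.563713

rpm = 886.56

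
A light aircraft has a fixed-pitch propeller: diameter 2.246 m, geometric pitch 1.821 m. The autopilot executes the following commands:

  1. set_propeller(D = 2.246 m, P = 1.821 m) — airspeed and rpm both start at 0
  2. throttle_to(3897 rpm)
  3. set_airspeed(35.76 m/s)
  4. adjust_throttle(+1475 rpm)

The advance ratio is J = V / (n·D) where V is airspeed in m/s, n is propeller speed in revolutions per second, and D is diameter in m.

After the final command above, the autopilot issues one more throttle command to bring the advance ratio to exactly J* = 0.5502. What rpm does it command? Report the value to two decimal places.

set_propeller: D = 2.246 m, P = 1.821 m (p = P/D = 0.810775); state ← (V=0, rpm=0)
throttle_to(3897): rpm ← 3897
set_airspeed(35.76): V ← 35.76 m/s
adjust_throttle(+1475): rpm ← 3897 +1475 = 5372
final state: V = 35.76 m/s, rpm = 5372 → n = rpm/60 = 89.533333 rev/s
target J* = 0.5502; solve J* = V/(n·D) for n: n = V/(J*·D) = 35.76/(0.5502 × 2.246) = 28.937911 rev/s
rpm = 60·n = 1736.274642

rpm = 1736.27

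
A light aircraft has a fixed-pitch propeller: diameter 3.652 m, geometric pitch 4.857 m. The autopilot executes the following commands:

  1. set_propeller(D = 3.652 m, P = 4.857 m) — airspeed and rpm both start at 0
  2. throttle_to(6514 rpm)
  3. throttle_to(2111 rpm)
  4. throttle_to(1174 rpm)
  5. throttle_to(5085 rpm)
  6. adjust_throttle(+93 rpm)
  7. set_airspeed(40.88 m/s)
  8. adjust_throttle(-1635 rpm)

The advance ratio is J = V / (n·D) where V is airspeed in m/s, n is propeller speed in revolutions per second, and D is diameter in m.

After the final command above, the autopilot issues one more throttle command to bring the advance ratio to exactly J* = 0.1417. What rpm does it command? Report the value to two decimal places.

rpm = 4739.82

set_propeller: D = 3.652 m, P = 4.857 m (p = P/D = 1.329956); state ← (V=0, rpm=0)
throttle_to(6514): rpm ← 6514
throttle_to(2111): rpm ← 2111
throttle_to(1174): rpm ← 1174
throttle_to(5085): rpm ← 5085
adjust_throttle(+93): rpm ← 5085 +93 = 5178
set_airspeed(40.88): V ← 40.88 m/s
adjust_throttle(-1635): rpm ← 5178 -1635 = 3543
final state: V = 40.88 m/s, rpm = 3543 → n = rpm/60 = 59.050000 rev/s
target J* = 0.1417; solve J* = V/(n·D) for n: n = V/(J*·D) = 40.88/(0.1417 × 3.652) = 78.996940 rev/s
rpm = 60·n = 4739.816390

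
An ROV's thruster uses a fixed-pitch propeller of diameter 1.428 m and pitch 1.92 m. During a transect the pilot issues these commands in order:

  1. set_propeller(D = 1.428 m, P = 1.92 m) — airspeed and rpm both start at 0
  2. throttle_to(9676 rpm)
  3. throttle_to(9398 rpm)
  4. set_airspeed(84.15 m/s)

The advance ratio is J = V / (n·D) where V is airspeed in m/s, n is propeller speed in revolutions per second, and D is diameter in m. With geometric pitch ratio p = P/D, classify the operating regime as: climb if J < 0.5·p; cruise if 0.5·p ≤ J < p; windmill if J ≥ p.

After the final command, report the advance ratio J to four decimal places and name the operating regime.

set_propeller: D = 1.428 m, P = 1.92 m (p = P/D = 1.344538); state ← (V=0, rpm=0)
throttle_to(9676): rpm ← 9676
throttle_to(9398): rpm ← 9398
set_airspeed(84.15): V ← 84.15 m/s
final state: V = 84.15 m/s, rpm = 9398 → n = rpm/60 = 156.633333 rev/s
J = V / (n·D) = 84.15 / (156.633333 × 1.428) = 0.376220
regime bands: climb J<0.6723 | cruise [0.6723, 1.3445) | windmill J≥1.3445
J = 0.3762 → climb

J = 0.3762, regime = climb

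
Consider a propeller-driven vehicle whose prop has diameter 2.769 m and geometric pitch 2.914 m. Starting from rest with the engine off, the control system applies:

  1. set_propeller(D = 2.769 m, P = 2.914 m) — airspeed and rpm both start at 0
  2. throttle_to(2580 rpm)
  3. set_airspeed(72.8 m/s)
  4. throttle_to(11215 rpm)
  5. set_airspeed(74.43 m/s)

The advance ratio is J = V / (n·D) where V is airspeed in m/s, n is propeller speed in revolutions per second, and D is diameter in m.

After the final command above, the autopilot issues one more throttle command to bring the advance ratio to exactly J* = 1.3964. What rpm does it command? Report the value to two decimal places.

rpm = 1154.96

set_propeller: D = 2.769 m, P = 2.914 m (p = P/D = 1.052365); state ← (V=0, rpm=0)
throttle_to(2580): rpm ← 2580
set_airspeed(72.8): V ← 72.8 m/s
throttle_to(11215): rpm ← 11215
set_airspeed(74.43): V ← 74.43 m/s
final state: V = 74.43 m/s, rpm = 11215 → n = rpm/60 = 186.916667 rev/s
target J* = 1.3964; solve J* = V/(n·D) for n: n = V/(J*·D) = 74.43/(1.3964 × 2.769) = 19.249313 rev/s
rpm = 60·n = 1154.958750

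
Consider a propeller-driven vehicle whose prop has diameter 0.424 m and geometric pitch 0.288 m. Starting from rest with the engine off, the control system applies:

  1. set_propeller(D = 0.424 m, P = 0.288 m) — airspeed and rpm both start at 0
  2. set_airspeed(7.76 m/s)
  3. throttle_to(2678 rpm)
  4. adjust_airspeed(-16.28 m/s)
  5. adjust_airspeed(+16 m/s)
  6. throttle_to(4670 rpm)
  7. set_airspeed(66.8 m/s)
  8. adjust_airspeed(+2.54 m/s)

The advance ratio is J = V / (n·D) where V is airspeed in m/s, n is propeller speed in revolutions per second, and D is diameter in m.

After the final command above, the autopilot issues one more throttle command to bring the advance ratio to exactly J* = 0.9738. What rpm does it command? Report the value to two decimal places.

set_propeller: D = 0.424 m, P = 0.288 m (p = P/D = 0.679245); state ← (V=0, rpm=0)
set_airspeed(7.76): V ← 7.76 m/s
throttle_to(2678): rpm ← 2678
adjust_airspeed(-16.28): V ← 7.76 -16.28 = -8.52 m/s
adjust_airspeed(+16): V ← -8.52 +16 = 7.48 m/s
throttle_to(4670): rpm ← 4670
set_airspeed(66.8): V ← 66.8 m/s
adjust_airspeed(+2.54): V ← 66.8 +2.54 = 69.34 m/s
final state: V = 69.34 m/s, rpm = 4670 → n = rpm/60 = 77.833333 rev/s
target J* = 0.9738; solve J* = V/(n·D) for n: n = V/(J*·D) = 69.34/(0.9738 × 0.424) = 167.937704 rev/s
rpm = 60·n = 10076.262221

rpm = 10076.26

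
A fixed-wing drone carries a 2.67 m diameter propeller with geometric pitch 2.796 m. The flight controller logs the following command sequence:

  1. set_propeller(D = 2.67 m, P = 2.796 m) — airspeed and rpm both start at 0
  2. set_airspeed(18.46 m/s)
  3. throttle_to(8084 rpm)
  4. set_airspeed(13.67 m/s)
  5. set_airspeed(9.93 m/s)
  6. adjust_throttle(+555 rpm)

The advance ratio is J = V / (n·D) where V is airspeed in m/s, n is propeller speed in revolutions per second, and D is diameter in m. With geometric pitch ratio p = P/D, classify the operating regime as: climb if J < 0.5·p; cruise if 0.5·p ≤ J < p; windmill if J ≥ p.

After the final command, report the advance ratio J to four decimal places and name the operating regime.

set_propeller: D = 2.67 m, P = 2.796 m (p = P/D = 1.047191); state ← (V=0, rpm=0)
set_airspeed(18.46): V ← 18.46 m/s
throttle_to(8084): rpm ← 8084
set_airspeed(13.67): V ← 13.67 m/s
set_airspeed(9.93): V ← 9.93 m/s
adjust_throttle(+555): rpm ← 8084 +555 = 8639
final state: V = 9.93 m/s, rpm = 8639 → n = rpm/60 = 143.983333 rev/s
J = V / (n·D) = 9.93 / (143.983333 × 2.67) = 0.025830
regime bands: climb J<0.5236 | cruise [0.5236, 1.0472) | windmill J≥1.0472
J = 0.0258 → climb

J = 0.0258, regime = climb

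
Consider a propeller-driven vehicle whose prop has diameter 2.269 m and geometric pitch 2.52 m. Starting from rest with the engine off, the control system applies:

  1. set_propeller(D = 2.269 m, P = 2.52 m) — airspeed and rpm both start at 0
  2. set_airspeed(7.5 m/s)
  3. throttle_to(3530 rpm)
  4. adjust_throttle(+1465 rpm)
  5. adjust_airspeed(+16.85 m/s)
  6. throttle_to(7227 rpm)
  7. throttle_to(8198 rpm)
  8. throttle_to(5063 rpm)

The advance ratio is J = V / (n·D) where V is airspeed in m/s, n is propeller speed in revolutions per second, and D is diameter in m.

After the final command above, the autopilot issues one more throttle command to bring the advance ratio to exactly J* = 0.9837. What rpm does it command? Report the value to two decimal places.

set_propeller: D = 2.269 m, P = 2.52 m (p = P/D = 1.110621); state ← (V=0, rpm=0)
set_airspeed(7.5): V ← 7.5 m/s
throttle_to(3530): rpm ← 3530
adjust_throttle(+1465): rpm ← 3530 +1465 = 4995
adjust_airspeed(+16.85): V ← 7.5 +16.85 = 24.35 m/s
throttle_to(7227): rpm ← 7227
throttle_to(8198): rpm ← 8198
throttle_to(5063): rpm ← 5063
final state: V = 24.35 m/s, rpm = 5063 → n = rpm/60 = 84.383333 rev/s
target J* = 0.9837; solve J* = V/(n·D) for n: n = V/(J*·D) = 24.35/(0.9837 × 2.269) = 10.909423 rev/s
rpm = 60·n = 654.565406

rpm = 654.57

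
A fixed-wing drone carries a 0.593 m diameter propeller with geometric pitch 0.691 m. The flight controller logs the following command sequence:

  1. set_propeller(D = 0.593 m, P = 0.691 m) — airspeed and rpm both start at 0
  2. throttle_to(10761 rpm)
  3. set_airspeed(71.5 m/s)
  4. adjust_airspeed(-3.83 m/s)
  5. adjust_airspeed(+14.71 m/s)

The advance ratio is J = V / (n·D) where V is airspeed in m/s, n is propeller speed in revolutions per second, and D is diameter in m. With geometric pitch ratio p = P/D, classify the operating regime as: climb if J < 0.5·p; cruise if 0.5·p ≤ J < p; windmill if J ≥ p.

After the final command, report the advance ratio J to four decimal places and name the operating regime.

J = 0.7746, regime = cruise

set_propeller: D = 0.593 m, P = 0.691 m (p = P/D = 1.165261); state ← (V=0, rpm=0)
throttle_to(10761): rpm ← 10761
set_airspeed(71.5): V ← 71.5 m/s
adjust_airspeed(-3.83): V ← 71.5 -3.83 = 67.67 m/s
adjust_airspeed(+14.71): V ← 67.67 +14.71 = 82.38 m/s
final state: V = 82.38 m/s, rpm = 10761 → n = rpm/60 = 179.350000 rev/s
J = V / (n·D) = 82.38 / (179.350000 × 0.593) = 0.774579
regime bands: climb J<0.5826 | cruise [0.5826, 1.1653) | windmill J≥1.1653
J = 0.7746 → cruise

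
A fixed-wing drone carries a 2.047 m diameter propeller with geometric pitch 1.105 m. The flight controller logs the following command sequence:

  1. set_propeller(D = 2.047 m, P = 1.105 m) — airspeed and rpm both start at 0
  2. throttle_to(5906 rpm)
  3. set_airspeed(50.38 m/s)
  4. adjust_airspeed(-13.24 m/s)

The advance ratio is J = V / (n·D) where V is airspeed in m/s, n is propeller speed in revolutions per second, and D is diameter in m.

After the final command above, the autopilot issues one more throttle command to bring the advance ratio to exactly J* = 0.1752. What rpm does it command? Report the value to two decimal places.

set_propeller: D = 2.047 m, P = 1.105 m (p = P/D = 0.539814); state ← (V=0, rpm=0)
throttle_to(5906): rpm ← 5906
set_airspeed(50.38): V ← 50.38 m/s
adjust_airspeed(-13.24): V ← 50.38 -13.24 = 37.14 m/s
final state: V = 37.14 m/s, rpm = 5906 → n = rpm/60 = 98.433333 rev/s
target J* = 0.1752; solve J* = V/(n·D) for n: n = V/(J*·D) = 37.14/(0.1752 × 2.047) = 103.559502 rev/s
rpm = 60·n = 6213.570143

rpm = 6213.57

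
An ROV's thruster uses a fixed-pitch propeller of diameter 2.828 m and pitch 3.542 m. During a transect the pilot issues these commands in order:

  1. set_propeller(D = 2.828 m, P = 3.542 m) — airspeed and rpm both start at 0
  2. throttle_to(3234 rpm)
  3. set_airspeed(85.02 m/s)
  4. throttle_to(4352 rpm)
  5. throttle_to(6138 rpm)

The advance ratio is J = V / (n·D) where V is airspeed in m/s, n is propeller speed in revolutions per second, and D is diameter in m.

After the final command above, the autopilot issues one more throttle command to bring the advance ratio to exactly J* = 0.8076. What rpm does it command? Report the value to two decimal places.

set_propeller: D = 2.828 m, P = 3.542 m (p = P/D = 1.252475); state ← (V=0, rpm=0)
throttle_to(3234): rpm ← 3234
set_airspeed(85.02): V ← 85.02 m/s
throttle_to(4352): rpm ← 4352
throttle_to(6138): rpm ← 6138
final state: V = 85.02 m/s, rpm = 6138 → n = rpm/60 = 102.300000 rev/s
target J* = 0.8076; solve J* = V/(n·D) for n: n = V/(J*·D) = 85.02/(0.8076 × 2.828) = 37.225915 rev/s
rpm = 60·n = 2233.554920

rpm = 2233.55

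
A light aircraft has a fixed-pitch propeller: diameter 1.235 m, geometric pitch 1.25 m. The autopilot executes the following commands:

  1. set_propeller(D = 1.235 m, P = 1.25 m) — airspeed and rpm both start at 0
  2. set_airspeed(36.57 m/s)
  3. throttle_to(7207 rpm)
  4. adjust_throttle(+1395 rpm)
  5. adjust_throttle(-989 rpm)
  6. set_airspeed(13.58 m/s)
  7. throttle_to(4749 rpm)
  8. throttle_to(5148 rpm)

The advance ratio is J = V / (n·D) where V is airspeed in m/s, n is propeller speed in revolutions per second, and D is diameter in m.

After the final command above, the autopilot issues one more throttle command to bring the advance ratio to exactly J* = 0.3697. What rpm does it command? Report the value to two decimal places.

rpm = 1784.57

set_propeller: D = 1.235 m, P = 1.25 m (p = P/D = 1.012146); state ← (V=0, rpm=0)
set_airspeed(36.57): V ← 36.57 m/s
throttle_to(7207): rpm ← 7207
adjust_throttle(+1395): rpm ← 7207 +1395 = 8602
adjust_throttle(-989): rpm ← 8602 -989 = 7613
set_airspeed(13.58): V ← 13.58 m/s
throttle_to(4749): rpm ← 4749
throttle_to(5148): rpm ← 5148
final state: V = 13.58 m/s, rpm = 5148 → n = rpm/60 = 85.800000 rev/s
target J* = 0.3697; solve J* = V/(n·D) for n: n = V/(J*·D) = 13.58/(0.3697 × 1.235) = 29.742903 rev/s
rpm = 60·n = 1784.574209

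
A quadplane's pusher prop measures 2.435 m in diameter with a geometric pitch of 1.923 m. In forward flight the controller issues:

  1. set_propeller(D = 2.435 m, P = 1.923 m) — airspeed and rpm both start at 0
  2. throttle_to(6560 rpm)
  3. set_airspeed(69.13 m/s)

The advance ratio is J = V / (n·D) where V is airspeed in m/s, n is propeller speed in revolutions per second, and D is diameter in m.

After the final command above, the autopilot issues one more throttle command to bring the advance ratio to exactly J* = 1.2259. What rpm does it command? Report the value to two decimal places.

set_propeller: D = 2.435 m, P = 1.923 m (p = P/D = 0.789733); state ← (V=0, rpm=0)
throttle_to(6560): rpm ← 6560
set_airspeed(69.13): V ← 69.13 m/s
final state: V = 69.13 m/s, rpm = 6560 → n = rpm/60 = 109.333333 rev/s
target J* = 1.2259; solve J* = V/(n·D) for n: n = V/(J*·D) = 69.13/(1.2259 × 2.435) = 23.158613 rev/s
rpm = 60·n = 1389.516783

rpm = 1389.52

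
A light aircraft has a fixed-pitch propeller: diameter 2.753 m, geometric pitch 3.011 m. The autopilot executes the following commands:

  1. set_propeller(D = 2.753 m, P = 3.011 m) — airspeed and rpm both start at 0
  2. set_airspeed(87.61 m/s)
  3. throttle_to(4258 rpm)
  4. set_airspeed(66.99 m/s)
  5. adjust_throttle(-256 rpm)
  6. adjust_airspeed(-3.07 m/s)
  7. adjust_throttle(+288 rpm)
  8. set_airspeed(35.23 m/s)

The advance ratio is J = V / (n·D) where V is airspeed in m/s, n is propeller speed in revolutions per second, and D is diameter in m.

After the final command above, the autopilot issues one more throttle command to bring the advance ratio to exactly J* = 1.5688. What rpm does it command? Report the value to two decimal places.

rpm = 489.43

set_propeller: D = 2.753 m, P = 3.011 m (p = P/D = 1.093716); state ← (V=0, rpm=0)
set_airspeed(87.61): V ← 87.61 m/s
throttle_to(4258): rpm ← 4258
set_airspeed(66.99): V ← 66.99 m/s
adjust_throttle(-256): rpm ← 4258 -256 = 4002
adjust_airspeed(-3.07): V ← 66.99 -3.07 = 63.92 m/s
adjust_throttle(+288): rpm ← 4002 +288 = 4290
set_airspeed(35.23): V ← 35.23 m/s
final state: V = 35.23 m/s, rpm = 4290 → n = rpm/60 = 71.500000 rev/s
target J* = 1.5688; solve J* = V/(n·D) for n: n = V/(J*·D) = 35.23/(1.5688 × 2.753) = 8.157158 rev/s
rpm = 60·n = 489.429454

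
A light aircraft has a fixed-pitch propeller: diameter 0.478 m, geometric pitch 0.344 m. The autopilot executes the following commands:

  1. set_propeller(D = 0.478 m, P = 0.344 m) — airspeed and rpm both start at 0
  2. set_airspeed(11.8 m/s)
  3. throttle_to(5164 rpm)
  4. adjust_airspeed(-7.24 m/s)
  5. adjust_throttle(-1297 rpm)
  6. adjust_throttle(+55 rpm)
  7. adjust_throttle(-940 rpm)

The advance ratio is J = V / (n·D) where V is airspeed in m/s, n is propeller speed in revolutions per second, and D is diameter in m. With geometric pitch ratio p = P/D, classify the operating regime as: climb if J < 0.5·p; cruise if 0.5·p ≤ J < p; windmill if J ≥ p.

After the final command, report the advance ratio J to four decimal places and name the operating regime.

J = 0.1919, regime = climb

set_propeller: D = 0.478 m, P = 0.344 m (p = P/D = 0.719665); state ← (V=0, rpm=0)
set_airspeed(11.8): V ← 11.8 m/s
throttle_to(5164): rpm ← 5164
adjust_airspeed(-7.24): V ← 11.8 -7.24 = 4.56 m/s
adjust_throttle(-1297): rpm ← 5164 -1297 = 3867
adjust_throttle(+55): rpm ← 3867 +55 = 3922
adjust_throttle(-940): rpm ← 3922 -940 = 2982
final state: V = 4.56 m/s, rpm = 2982 → n = rpm/60 = 49.700000 rev/s
J = V / (n·D) = 4.56 / (49.700000 × 0.478) = 0.191947
regime bands: climb J<0.3598 | cruise [0.3598, 0.7197) | windmill J≥0.7197
J = 0.1919 → climb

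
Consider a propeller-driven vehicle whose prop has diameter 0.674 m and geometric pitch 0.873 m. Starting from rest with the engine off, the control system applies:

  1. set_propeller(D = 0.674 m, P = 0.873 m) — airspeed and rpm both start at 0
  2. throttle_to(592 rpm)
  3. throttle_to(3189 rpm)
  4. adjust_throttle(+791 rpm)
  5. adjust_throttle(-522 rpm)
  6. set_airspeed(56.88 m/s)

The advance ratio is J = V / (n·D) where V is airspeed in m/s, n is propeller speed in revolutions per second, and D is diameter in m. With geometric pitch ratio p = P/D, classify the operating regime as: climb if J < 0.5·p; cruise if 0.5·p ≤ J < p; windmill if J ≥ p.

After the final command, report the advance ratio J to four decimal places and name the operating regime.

set_propeller: D = 0.674 m, P = 0.873 m (p = P/D = 1.295252); state ← (V=0, rpm=0)
throttle_to(592): rpm ← 592
throttle_to(3189): rpm ← 3189
adjust_throttle(+791): rpm ← 3189 +791 = 3980
adjust_throttle(-522): rpm ← 3980 -522 = 3458
set_airspeed(56.88): V ← 56.88 m/s
final state: V = 56.88 m/s, rpm = 3458 → n = rpm/60 = 57.633333 rev/s
J = V / (n·D) = 56.88 / (57.633333 × 0.674) = 1.464286
regime bands: climb J<0.6476 | cruise [0.6476, 1.2953) | windmill J≥1.2953
J = 1.4643 → windmill

J = 1.4643, regime = windmill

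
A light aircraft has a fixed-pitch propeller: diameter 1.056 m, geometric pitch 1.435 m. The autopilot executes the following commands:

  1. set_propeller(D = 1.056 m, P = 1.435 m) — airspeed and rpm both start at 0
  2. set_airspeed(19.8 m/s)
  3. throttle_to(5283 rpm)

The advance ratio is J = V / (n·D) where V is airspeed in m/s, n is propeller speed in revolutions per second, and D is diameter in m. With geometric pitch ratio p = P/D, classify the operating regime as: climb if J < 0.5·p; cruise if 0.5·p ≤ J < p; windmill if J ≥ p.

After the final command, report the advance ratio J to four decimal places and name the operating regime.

J = 0.2129, regime = climb

set_propeller: D = 1.056 m, P = 1.435 m (p = P/D = 1.358902); state ← (V=0, rpm=0)
set_airspeed(19.8): V ← 19.8 m/s
throttle_to(5283): rpm ← 5283
final state: V = 19.8 m/s, rpm = 5283 → n = rpm/60 = 88.050000 rev/s
J = V / (n·D) = 19.8 / (88.050000 × 1.056) = 0.212947
regime bands: climb J<0.6795 | cruise [0.6795, 1.3589) | windmill J≥1.3589
J = 0.2129 → climb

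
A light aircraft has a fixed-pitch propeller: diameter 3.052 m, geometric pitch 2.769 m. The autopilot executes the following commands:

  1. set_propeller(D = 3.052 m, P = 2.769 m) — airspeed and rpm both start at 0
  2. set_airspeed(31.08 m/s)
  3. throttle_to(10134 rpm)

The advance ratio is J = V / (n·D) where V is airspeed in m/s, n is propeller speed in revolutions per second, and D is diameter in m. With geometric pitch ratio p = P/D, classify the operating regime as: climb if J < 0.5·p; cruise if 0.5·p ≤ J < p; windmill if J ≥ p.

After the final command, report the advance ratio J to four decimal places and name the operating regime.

set_propeller: D = 3.052 m, P = 2.769 m (p = P/D = 0.907274); state ← (V=0, rpm=0)
set_airspeed(31.08): V ← 31.08 m/s
throttle_to(10134): rpm ← 10134
final state: V = 31.08 m/s, rpm = 10134 → n = rpm/60 = 168.900000 rev/s
J = V / (n·D) = 31.08 / (168.900000 × 3.052) = 0.060293
regime bands: climb J<0.4536 | cruise [0.4536, 0.9073) | windmill J≥0.9073
J = 0.0603 → climb

J = 0.0603, regime = climb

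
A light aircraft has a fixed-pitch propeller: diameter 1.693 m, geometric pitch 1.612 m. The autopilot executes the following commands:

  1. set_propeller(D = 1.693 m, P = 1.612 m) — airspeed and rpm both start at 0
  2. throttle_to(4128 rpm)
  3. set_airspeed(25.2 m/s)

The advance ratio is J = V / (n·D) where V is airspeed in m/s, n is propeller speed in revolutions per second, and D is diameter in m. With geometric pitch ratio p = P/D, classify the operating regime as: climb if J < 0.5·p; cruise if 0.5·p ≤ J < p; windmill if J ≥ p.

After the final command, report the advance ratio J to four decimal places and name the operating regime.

set_propeller: D = 1.693 m, P = 1.612 m (p = P/D = 0.952156); state ← (V=0, rpm=0)
throttle_to(4128): rpm ← 4128
set_airspeed(25.2): V ← 25.2 m/s
final state: V = 25.2 m/s, rpm = 4128 → n = rpm/60 = 68.800000 rev/s
J = V / (n·D) = 25.2 / (68.800000 × 1.693) = 0.216349
regime bands: climb J<0.4761 | cruise [0.4761, 0.9522) | windmill J≥0.9522
J = 0.2163 → climb

J = 0.2163, regime = climb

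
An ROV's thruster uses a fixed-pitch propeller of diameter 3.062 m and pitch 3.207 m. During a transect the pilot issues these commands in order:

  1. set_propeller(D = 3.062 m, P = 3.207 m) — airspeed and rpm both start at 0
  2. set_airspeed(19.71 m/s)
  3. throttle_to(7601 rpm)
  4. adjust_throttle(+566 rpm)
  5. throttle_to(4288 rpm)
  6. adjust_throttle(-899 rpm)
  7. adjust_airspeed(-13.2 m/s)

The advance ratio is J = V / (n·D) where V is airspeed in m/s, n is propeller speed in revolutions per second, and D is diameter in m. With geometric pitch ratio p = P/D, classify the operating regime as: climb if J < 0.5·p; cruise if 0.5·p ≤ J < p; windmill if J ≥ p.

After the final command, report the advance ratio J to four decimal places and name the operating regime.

J = 0.0376, regime = climb

set_propeller: D = 3.062 m, P = 3.207 m (p = P/D = 1.047355); state ← (V=0, rpm=0)
set_airspeed(19.71): V ← 19.71 m/s
throttle_to(7601): rpm ← 7601
adjust_throttle(+566): rpm ← 7601 +566 = 8167
throttle_to(4288): rpm ← 4288
adjust_throttle(-899): rpm ← 4288 -899 = 3389
adjust_airspeed(-13.2): V ← 19.71 -13.2 = 6.51 m/s
final state: V = 6.51 m/s, rpm = 3389 → n = rpm/60 = 56.483333 rev/s
J = V / (n·D) = 6.51 / (56.483333 × 3.062) = 0.037641
regime bands: climb J<0.5237 | cruise [0.5237, 1.0474) | windmill J≥1.0474
J = 0.0376 → climb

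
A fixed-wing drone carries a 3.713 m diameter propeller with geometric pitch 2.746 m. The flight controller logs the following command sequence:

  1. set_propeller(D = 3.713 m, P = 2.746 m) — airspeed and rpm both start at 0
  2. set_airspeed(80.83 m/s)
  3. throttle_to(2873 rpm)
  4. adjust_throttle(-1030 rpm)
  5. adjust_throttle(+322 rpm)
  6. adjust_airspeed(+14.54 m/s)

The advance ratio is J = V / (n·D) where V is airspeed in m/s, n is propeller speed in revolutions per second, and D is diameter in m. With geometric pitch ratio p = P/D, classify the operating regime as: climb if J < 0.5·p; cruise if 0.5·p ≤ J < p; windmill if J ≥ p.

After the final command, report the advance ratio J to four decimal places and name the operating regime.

J = 0.7118, regime = cruise

set_propeller: D = 3.713 m, P = 2.746 m (p = P/D = 0.739564); state ← (V=0, rpm=0)
set_airspeed(80.83): V ← 80.83 m/s
throttle_to(2873): rpm ← 2873
adjust_throttle(-1030): rpm ← 2873 -1030 = 1843
adjust_throttle(+322): rpm ← 1843 +322 = 2165
adjust_airspeed(+14.54): V ← 80.83 +14.54 = 95.37 m/s
final state: V = 95.37 m/s, rpm = 2165 → n = rpm/60 = 36.083333 rev/s
J = V / (n·D) = 95.37 / (36.083333 × 3.713) = 0.711836
regime bands: climb J<0.3698 | cruise [0.3698, 0.7396) | windmill J≥0.7396
J = 0.7118 → cruise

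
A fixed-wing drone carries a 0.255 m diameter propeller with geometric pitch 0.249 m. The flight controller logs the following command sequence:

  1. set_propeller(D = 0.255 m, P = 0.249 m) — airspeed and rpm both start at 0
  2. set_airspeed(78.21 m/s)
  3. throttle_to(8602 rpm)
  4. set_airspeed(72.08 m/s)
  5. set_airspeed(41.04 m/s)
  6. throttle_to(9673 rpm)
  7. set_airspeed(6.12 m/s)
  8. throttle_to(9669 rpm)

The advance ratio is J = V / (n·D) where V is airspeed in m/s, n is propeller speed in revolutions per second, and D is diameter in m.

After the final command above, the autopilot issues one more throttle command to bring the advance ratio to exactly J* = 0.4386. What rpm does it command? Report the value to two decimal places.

rpm = 3283.17

set_propeller: D = 0.255 m, P = 0.249 m (p = P/D = 0.976471); state ← (V=0, rpm=0)
set_airspeed(78.21): V ← 78.21 m/s
throttle_to(8602): rpm ← 8602
set_airspeed(72.08): V ← 72.08 m/s
set_airspeed(41.04): V ← 41.04 m/s
throttle_to(9673): rpm ← 9673
set_airspeed(6.12): V ← 6.12 m/s
throttle_to(9669): rpm ← 9669
final state: V = 6.12 m/s, rpm = 9669 → n = rpm/60 = 161.150000 rev/s
target J* = 0.4386; solve J* = V/(n·D) for n: n = V/(J*·D) = 6.12/(0.4386 × 0.255) = 54.719562 rev/s
rpm = 60·n = 3283.173735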